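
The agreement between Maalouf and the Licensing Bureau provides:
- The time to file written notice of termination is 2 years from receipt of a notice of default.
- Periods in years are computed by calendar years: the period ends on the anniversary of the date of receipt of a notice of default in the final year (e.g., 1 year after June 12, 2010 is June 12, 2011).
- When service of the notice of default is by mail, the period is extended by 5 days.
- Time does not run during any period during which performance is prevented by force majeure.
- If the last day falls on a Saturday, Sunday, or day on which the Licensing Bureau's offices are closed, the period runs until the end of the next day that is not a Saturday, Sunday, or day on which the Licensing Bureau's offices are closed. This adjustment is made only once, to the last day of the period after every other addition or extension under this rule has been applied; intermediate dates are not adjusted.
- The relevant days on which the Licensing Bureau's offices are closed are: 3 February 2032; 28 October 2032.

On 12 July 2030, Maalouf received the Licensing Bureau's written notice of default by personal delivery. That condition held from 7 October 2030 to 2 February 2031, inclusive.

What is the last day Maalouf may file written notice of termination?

November 8, 2032

2 years after 12 July 2030 is July 12, 2032.
Service was not by mail, so no mail extension applies.
From October 7, 2030 through February 2, 2031 inclusive is 119 days; tolling adds 119 days: July 12, 2032 + 119 days = November 8, 2032.
November 8, 2032 is a Monday and not a day on which the Licensing Bureau's offices are closed, so no extension applies.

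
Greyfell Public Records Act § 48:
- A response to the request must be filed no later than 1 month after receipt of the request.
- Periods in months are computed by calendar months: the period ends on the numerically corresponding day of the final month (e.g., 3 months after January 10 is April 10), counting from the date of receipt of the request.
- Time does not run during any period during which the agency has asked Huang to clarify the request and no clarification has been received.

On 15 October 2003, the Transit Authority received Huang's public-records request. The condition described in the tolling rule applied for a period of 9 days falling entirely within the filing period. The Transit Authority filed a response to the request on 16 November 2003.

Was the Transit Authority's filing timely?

1 month after 15 October 2003 is November 15, 2003.
Tolling adds 9 days: November 15, 2003 + 9 days = November 24, 2003.
The deadline is November 24, 2003; the filing on November 16, 2003 is on or before that date.

Yes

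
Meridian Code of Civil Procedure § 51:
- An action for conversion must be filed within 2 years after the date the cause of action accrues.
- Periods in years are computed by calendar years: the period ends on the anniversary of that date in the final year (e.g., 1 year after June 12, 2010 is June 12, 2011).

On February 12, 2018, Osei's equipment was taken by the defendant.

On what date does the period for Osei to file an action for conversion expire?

February 12, 2020

2 years after February 12, 2018 is February 12, 2020.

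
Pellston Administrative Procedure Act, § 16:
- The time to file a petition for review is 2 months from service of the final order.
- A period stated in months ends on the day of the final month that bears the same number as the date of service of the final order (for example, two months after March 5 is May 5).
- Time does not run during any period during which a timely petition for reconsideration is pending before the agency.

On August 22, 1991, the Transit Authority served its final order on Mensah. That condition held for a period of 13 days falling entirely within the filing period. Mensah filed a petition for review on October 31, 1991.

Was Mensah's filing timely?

Yes

2 months after August 22, 1991 is October 22, 1991.
Tolling adds 13 days: October 22, 1991 + 13 days = November 4, 1991.
The deadline is November 4, 1991; the filing on October 31, 1991 is on or before that date.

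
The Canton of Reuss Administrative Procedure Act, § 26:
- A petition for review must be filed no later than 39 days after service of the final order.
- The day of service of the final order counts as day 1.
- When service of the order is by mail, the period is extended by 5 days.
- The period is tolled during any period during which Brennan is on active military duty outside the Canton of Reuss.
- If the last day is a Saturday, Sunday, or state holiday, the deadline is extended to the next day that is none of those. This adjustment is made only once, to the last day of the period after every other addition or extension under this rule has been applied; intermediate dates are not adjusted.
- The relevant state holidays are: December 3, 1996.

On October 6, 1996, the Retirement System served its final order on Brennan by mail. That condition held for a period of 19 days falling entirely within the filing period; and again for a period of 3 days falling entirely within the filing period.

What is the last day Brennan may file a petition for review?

Counting October 6, 1996 as day 1, day 39 is November 13, 1996.
Service was by mail, adding 5 days: November 13, 1996 + 5 days = November 18, 1996.
Tolling adds 19 days: November 18, 1996 + 19 days = December 7, 1996.
Tolling adds 3 days: December 7, 1996 + 3 days = December 10, 1996.
December 10, 1996 is a Tuesday and not a state holiday, so no extension applies.

December 10, 1996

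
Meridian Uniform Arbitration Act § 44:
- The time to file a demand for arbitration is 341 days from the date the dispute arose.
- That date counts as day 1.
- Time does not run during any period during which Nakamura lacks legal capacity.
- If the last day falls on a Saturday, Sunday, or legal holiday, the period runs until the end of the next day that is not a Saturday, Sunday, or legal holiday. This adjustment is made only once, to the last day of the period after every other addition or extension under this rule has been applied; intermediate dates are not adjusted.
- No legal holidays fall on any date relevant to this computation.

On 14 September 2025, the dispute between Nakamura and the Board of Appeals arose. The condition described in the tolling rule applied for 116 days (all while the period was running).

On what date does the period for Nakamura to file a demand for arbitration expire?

December 14, 2026

Counting 14 September 2025 as day 1, day 341 is August 20, 2026.
Tolling adds 116 days: August 20, 2026 + 116 days = December 14, 2026.
December 14, 2026 is a Monday and not a legal holiday, so no extension applies.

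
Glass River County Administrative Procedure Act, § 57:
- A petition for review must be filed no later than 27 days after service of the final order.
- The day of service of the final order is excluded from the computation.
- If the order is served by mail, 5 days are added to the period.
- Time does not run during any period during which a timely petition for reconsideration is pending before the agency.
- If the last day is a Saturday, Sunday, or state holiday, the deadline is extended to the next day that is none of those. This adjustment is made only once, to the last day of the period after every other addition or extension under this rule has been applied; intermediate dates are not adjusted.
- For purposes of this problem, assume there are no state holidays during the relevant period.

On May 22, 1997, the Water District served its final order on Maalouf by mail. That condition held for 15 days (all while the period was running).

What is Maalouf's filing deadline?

July 8, 1997

27 days after May 22, 1997 is June 18, 1997.
Service was by mail, adding 5 days: June 18, 1997 + 5 days = June 23, 1997.
Tolling adds 15 days: June 23, 1997 + 15 days = July 8, 1997.
July 8, 1997 is a Tuesday and not a state holiday, so no extension applies.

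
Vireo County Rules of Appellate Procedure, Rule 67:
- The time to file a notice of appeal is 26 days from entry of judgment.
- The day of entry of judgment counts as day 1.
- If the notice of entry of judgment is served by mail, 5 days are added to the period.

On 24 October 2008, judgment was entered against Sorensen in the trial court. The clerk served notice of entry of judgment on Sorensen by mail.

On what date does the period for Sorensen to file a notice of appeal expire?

Counting 24 October 2008 as day 1, day 26 is November 18, 2008.
Service was by mail, adding 5 days: November 18, 2008 + 5 days = November 23, 2008.

November 23, 2008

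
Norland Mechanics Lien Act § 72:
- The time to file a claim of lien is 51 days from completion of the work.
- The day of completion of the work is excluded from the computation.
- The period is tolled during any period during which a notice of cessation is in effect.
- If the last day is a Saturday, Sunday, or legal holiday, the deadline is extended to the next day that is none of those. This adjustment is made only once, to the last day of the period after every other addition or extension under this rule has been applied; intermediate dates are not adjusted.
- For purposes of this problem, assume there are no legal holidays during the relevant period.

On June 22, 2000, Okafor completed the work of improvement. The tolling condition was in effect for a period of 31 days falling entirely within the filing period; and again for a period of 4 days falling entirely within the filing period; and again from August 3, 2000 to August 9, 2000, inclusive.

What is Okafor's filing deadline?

September 25, 2000

51 days after June 22, 2000 is August 12, 2000.
Tolling adds 31 days: August 12, 2000 + 31 days = September 12, 2000.
Tolling adds 4 days: September 12, 2000 + 4 days = September 16, 2000.
From August 3, 2000 through August 9, 2000 inclusive is 7 days; tolling adds 7 days: September 16, 2000 + 7 days = September 23, 2000.
September 23, 2000 is Saturday; September 24, 2000 is Sunday. The next qualifying day is September 25, 2000.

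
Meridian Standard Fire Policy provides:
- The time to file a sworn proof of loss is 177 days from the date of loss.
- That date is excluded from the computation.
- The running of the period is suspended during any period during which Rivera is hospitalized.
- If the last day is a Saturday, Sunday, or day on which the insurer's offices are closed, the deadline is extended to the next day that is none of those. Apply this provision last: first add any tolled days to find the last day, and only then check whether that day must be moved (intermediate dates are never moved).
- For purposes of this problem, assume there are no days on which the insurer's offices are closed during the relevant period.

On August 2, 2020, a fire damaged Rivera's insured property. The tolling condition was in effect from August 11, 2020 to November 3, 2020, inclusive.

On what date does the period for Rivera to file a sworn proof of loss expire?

April 21, 2021

177 days after August 2, 2020 is January 26, 2021.
From August 11, 2020 through November 3, 2020 inclusive is 85 days; tolling adds 85 days: January 26, 2021 + 85 days = April 21, 2021.
April 21, 2021 is a Wednesday and not a day on which the insurer's offices are closed, so no extension applies.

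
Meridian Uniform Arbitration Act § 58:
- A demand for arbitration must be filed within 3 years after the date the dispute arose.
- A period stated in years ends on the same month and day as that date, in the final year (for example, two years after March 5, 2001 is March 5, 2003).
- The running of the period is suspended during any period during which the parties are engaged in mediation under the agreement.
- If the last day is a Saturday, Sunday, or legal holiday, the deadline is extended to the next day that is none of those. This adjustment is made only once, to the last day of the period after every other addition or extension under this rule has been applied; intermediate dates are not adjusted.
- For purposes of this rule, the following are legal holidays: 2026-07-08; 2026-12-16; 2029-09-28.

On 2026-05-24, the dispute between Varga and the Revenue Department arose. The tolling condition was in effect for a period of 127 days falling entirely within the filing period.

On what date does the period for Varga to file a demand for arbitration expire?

October 1, 2029

3 years after 2026-05-24 is May 24, 2029.
Tolling adds 127 days: May 24, 2029 + 127 days = September 28, 2029.
September 28, 2029 is a listed holiday; September 29, 2029 is Saturday; September 30, 2029 is Sunday. The next qualifying day is October 1, 2029.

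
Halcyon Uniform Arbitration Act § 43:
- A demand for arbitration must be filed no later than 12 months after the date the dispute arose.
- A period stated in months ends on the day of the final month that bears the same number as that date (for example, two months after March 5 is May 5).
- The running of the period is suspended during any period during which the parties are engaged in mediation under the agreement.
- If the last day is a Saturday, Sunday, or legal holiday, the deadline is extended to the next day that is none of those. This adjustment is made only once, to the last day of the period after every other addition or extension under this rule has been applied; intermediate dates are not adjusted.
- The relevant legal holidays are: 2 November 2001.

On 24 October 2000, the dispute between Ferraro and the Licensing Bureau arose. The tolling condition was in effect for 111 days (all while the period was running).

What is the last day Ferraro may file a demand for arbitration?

February 12, 2002

12 months after 24 October 2000 is October 24, 2001.
Tolling adds 111 days: October 24, 2001 + 111 days = February 12, 2002.
February 12, 2002 is a Tuesday and not a legal holiday, so no extension applies.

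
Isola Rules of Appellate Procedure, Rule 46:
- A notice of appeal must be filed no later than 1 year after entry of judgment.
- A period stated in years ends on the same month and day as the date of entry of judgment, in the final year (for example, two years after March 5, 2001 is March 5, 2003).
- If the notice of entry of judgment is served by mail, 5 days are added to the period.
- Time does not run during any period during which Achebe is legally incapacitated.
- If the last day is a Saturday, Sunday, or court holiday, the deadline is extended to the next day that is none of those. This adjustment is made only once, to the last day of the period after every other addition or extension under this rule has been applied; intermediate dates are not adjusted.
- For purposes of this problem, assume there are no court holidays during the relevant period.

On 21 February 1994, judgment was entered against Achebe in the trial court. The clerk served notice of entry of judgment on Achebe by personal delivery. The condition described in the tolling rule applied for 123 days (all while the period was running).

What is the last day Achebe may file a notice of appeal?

June 26, 1995

1 year after 21 February 1994 is February 21, 1995.
Service was not by mail, so no mail extension applies.
Tolling adds 123 days: February 21, 1995 + 123 days = June 24, 1995.
June 24, 1995 is Saturday; June 25, 1995 is Sunday. The next qualifying day is June 26, 1995.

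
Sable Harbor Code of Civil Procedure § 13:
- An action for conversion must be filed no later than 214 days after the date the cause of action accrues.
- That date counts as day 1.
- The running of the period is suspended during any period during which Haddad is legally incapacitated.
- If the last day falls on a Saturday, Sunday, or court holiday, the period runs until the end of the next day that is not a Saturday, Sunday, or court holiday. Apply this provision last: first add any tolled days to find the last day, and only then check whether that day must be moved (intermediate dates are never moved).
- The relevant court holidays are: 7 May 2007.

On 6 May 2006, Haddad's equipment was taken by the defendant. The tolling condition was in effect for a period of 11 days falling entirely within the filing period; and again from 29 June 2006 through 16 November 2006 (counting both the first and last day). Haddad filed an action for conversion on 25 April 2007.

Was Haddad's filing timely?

Counting 6 May 2006 as day 1, day 214 is December 5, 2006.
Tolling adds 11 days: December 5, 2006 + 11 days = December 16, 2006.
From June 29, 2006 through November 16, 2006 inclusive is 141 days; tolling adds 141 days: December 16, 2006 + 141 days = May 6, 2007.
May 6, 2007 is Sunday; May 7, 2007 is a listed holiday. The next qualifying day is May 8, 2007.
The deadline is May 8, 2007; the filing on April 25, 2007 is on or before that date.

Yes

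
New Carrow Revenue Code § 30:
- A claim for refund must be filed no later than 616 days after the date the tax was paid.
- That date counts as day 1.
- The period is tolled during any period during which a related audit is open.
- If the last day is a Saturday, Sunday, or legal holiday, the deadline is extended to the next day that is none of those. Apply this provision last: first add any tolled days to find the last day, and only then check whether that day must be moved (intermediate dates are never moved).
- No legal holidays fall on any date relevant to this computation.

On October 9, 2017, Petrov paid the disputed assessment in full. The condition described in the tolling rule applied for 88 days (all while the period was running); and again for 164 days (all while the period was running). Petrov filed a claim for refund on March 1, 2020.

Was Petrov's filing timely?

Counting October 9, 2017 as day 1, day 616 is June 16, 2019.
Tolling adds 88 days: June 16, 2019 + 88 days = September 12, 2019.
Tolling adds 164 days: September 12, 2019 + 164 days = February 23, 2020.
February 23, 2020 is Sunday. The next qualifying day is February 24, 2020.
The deadline is February 24, 2020; the filing on March 1, 2020 is after that date.

No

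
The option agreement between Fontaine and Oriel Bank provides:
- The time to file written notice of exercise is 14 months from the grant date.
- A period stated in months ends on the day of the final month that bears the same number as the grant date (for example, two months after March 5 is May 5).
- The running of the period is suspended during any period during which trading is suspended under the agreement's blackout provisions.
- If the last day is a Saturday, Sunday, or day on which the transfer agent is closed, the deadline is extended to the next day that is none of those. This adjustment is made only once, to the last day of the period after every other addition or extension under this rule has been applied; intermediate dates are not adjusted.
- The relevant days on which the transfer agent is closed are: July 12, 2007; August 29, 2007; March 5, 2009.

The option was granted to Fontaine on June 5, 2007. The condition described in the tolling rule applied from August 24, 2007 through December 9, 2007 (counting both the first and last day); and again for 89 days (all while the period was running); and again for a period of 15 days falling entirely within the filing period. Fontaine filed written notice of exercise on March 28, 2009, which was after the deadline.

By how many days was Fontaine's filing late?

22 days

14 months after June 5, 2007 is August 5, 2008.
From August 24, 2007 through December 9, 2007 inclusive is 108 days; tolling adds 108 days: August 5, 2008 + 108 days = November 21, 2008.
Tolling adds 89 days: November 21, 2008 + 89 days = February 18, 2009.
Tolling adds 15 days: February 18, 2009 + 15 days = March 5, 2009.
March 5, 2009 is a listed holiday. The next qualifying day is March 6, 2009.
The deadline is March 6, 2009; from March 6, 2009 to March 28, 2009 is 22 days.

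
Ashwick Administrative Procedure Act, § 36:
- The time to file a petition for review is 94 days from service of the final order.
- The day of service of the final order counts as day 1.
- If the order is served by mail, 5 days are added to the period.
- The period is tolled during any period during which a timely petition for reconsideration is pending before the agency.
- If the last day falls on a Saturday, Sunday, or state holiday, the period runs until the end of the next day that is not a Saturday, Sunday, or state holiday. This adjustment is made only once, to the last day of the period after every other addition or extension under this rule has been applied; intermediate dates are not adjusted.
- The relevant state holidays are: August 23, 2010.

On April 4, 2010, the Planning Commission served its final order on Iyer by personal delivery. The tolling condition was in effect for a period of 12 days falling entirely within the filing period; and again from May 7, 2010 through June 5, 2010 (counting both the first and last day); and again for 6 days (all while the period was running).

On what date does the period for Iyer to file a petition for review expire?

Counting April 4, 2010 as day 1, day 94 is July 6, 2010.
Service was not by mail, so no mail extension applies.
Tolling adds 12 days: July 6, 2010 + 12 days = July 18, 2010.
From May 7, 2010 through June 5, 2010 inclusive is 30 days; tolling adds 30 days: July 18, 2010 + 30 days = August 17, 2010.
Tolling adds 6 days: August 17, 2010 + 6 days = August 23, 2010.
August 23, 2010 is a listed holiday. The next qualifying day is August 24, 2010.

August 24, 2010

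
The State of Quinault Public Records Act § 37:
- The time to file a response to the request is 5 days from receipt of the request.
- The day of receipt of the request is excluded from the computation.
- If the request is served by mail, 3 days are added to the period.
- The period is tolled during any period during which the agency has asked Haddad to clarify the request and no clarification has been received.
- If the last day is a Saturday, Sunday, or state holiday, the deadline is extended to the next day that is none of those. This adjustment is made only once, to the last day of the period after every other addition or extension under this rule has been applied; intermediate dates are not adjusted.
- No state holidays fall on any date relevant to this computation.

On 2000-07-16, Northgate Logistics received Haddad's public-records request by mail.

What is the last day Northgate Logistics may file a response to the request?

5 days after 2000-07-16 is July 21, 2000.
Service was by mail, adding 3 days: July 21, 2000 + 3 days = July 24, 2000.
July 24, 2000 is a Monday and not a state holiday, so no extension applies.

July 24, 2000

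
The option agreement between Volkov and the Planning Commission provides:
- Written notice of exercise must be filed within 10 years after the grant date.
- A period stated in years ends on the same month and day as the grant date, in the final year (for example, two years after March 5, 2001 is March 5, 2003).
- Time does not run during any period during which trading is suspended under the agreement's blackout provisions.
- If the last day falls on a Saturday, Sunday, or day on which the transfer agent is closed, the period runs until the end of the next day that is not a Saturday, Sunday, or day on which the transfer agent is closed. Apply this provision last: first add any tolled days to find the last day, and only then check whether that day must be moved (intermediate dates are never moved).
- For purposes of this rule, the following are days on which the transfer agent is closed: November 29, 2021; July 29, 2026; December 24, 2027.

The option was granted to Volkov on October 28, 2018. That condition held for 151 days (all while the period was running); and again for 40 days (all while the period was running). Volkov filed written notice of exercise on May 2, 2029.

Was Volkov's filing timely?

Yes

10 years after October 28, 2018 is October 28, 2028.
Tolling adds 151 days: October 28, 2028 + 151 days = March 28, 2029.
Tolling adds 40 days: March 28, 2029 + 40 days = May 7, 2029.
May 7, 2029 is a Monday and not a day on which the transfer agent is closed, so no extension applies.
The deadline is May 7, 2029; the filing on May 2, 2029 is on or before that date.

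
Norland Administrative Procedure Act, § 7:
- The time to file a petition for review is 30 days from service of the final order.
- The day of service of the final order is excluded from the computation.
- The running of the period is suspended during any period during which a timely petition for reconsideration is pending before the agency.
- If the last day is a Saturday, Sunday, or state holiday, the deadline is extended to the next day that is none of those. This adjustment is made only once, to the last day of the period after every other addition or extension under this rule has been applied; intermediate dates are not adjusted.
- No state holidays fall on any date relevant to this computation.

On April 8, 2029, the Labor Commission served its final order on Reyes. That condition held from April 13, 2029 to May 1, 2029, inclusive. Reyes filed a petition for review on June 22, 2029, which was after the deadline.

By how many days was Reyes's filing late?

30 days after April 8, 2029 is May 8, 2029.
From April 13, 2029 through May 1, 2029 inclusive is 19 days; tolling adds 19 days: May 8, 2029 + 19 days = May 27, 2029.
May 27, 2029 is Sunday. The next qualifying day is May 28, 2029.
The deadline is May 28, 2029; from May 28, 2029 to June 22, 2029 is 25 days.

25 days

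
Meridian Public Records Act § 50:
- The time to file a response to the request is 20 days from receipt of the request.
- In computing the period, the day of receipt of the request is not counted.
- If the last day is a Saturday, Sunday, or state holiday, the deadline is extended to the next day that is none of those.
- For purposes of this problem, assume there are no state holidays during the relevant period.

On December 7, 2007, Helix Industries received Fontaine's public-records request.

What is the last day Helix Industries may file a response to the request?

December 27, 2007

20 days after December 7, 2007 is December 27, 2007.
December 27, 2007 is a Thursday and not a state holiday, so no extension applies.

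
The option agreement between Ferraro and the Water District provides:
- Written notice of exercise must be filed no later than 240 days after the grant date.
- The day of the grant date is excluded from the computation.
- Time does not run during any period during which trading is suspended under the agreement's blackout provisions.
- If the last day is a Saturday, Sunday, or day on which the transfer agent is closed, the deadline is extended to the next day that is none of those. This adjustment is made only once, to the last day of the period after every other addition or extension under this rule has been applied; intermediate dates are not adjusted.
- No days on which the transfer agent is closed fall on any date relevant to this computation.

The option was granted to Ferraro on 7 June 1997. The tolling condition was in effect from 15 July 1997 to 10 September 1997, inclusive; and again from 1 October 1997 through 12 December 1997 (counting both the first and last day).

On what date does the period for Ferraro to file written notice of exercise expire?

June 15, 1998

240 days after 7 June 1997 is February 2, 1998.
From July 15, 1997 through September 10, 1997 inclusive is 58 days; tolling adds 58 days: February 2, 1998 + 58 days = April 1, 1998.
From October 1, 1997 through December 12, 1997 inclusive is 73 days; tolling adds 73 days: April 1, 1998 + 73 days = June 13, 1998.
June 13, 1998 is Saturday; June 14, 1998 is Sunday. The next qualifying day is June 15, 1998.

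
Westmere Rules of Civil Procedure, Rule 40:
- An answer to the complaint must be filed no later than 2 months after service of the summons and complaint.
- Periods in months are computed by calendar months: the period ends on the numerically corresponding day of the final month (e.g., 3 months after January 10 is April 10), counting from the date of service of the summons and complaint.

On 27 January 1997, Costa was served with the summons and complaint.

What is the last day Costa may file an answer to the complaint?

March 27, 1997

2 months after 27 January 1997 is March 27, 1997.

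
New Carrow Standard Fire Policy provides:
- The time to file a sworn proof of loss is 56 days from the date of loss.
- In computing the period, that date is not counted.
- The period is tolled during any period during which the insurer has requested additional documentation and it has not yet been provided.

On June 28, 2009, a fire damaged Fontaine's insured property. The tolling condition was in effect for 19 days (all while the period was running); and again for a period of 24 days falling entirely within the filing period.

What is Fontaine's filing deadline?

October 5, 2009

56 days after June 28, 2009 is August 23, 2009.
Tolling adds 19 days: August 23, 2009 + 19 days = September 11, 2009.
Tolling adds 24 days: September 11, 2009 + 24 days = October 5, 2009.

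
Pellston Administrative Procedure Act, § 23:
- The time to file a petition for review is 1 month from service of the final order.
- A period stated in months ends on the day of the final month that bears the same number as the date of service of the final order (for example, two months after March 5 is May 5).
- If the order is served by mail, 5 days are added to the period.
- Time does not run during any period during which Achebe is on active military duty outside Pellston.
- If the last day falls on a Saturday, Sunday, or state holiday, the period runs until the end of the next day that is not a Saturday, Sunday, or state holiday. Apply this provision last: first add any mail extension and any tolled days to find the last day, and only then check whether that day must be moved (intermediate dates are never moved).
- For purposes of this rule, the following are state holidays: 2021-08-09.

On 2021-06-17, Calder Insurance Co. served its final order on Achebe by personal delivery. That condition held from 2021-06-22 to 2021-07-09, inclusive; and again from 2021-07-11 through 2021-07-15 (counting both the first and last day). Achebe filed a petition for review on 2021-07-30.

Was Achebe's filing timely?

Yes

1 month after 2021-06-17 is July 17, 2021.
Service was not by mail, so no mail extension applies.
From June 22, 2021 through July 9, 2021 inclusive is 18 days; tolling adds 18 days: July 17, 2021 + 18 days = August 4, 2021.
From July 11, 2021 through July 15, 2021 inclusive is 5 days; tolling adds 5 days: August 4, 2021 + 5 days = August 9, 2021.
August 9, 2021 is a listed holiday. The next qualifying day is August 10, 2021.
The deadline is August 10, 2021; the filing on July 30, 2021 is on or before that date.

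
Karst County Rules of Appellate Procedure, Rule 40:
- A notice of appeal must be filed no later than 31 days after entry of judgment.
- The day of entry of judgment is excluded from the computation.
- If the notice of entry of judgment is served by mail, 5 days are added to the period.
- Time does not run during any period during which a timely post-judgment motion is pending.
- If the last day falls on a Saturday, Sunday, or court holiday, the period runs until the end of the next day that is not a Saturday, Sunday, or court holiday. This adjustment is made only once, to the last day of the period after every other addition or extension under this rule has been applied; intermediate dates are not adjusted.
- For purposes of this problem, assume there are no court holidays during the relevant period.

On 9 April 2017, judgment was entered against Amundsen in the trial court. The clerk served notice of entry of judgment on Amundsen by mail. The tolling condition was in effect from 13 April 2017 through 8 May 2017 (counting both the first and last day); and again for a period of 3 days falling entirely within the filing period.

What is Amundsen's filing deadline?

31 days after 9 April 2017 is May 10, 2017.
Service was by mail, adding 5 days: May 10, 2017 + 5 days = May 15, 2017.
From April 13, 2017 through May 8, 2017 inclusive is 26 days; tolling adds 26 days: May 15, 2017 + 26 days = June 10, 2017.
Tolling adds 3 days: June 10, 2017 + 3 days = June 13, 2017.
June 13, 2017 is a Tuesday and not a court holiday, so no extension applies.

June 13, 2017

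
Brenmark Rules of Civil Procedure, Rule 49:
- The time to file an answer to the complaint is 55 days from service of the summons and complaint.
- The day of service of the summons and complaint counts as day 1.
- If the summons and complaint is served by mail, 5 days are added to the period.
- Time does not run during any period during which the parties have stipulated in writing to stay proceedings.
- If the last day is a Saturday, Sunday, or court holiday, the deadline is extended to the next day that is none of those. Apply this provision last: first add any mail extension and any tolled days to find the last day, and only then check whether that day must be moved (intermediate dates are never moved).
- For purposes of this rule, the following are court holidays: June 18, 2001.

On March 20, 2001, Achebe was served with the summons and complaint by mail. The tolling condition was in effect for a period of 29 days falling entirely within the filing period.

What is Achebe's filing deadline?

Counting March 20, 2001 as day 1, day 55 is May 13, 2001.
Service was by mail, adding 5 days: May 13, 2001 + 5 days = May 18, 2001.
Tolling adds 29 days: May 18, 2001 + 29 days = June 16, 2001.
June 16, 2001 is Saturday; June 17, 2001 is Sunday; June 18, 2001 is a listed holiday. The next qualifying day is June 19, 2001.

June 19, 2001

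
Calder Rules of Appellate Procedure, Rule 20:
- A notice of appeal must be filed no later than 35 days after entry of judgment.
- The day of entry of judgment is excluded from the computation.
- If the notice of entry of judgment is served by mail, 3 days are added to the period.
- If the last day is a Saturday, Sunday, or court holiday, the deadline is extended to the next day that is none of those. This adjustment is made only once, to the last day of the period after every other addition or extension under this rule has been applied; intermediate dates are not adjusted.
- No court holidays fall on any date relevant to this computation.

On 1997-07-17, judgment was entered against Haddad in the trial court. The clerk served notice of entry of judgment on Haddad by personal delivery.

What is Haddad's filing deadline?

August 21, 1997

35 days after 1997-07-17 is August 21, 1997.
Service was not by mail, so no mail extension applies.
August 21, 1997 is a Thursday and not a court holiday, so no extension applies.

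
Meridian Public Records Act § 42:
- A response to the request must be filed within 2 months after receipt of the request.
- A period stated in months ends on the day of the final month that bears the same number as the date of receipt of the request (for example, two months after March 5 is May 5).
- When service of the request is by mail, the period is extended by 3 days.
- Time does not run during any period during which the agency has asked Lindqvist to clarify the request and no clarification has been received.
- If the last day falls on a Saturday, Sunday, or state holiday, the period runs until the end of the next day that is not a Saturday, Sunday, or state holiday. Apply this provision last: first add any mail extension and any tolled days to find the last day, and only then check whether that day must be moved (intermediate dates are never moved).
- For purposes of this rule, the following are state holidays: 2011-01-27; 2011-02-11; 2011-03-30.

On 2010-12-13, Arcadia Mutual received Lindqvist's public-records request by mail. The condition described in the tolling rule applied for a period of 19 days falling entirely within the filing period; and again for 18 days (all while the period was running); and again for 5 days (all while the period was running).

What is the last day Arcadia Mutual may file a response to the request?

March 31, 2011

2 months after 2010-12-13 is February 13, 2011.
Service was by mail, adding 3 days: February 13, 2011 + 3 days = February 16, 2011.
Tolling adds 19 days: February 16, 2011 + 19 days = March 7, 2011.
Tolling adds 18 days: March 7, 2011 + 18 days = March 25, 2011.
Tolling adds 5 days: March 25, 2011 + 5 days = March 30, 2011.
March 30, 2011 is a listed holiday. The next qualifying day is March 31, 2011.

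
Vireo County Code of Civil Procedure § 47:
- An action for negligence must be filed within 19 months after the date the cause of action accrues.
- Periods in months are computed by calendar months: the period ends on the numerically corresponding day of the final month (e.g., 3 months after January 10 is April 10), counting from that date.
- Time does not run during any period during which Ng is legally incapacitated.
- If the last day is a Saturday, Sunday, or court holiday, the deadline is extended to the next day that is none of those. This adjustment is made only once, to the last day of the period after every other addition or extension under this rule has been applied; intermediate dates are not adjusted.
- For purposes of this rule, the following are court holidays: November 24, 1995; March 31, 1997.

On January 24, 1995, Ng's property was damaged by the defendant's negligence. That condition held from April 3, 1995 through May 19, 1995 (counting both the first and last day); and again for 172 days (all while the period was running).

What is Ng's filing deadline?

19 months after January 24, 1995 is August 24, 1996.
From April 3, 1995 through May 19, 1995 inclusive is 47 days; tolling adds 47 days: August 24, 1996 + 47 days = October 10, 1996.
Tolling adds 172 days: October 10, 1996 + 172 days = March 31, 1997.
March 31, 1997 is a listed holiday. The next qualifying day is April 1, 1997.

April 1, 1997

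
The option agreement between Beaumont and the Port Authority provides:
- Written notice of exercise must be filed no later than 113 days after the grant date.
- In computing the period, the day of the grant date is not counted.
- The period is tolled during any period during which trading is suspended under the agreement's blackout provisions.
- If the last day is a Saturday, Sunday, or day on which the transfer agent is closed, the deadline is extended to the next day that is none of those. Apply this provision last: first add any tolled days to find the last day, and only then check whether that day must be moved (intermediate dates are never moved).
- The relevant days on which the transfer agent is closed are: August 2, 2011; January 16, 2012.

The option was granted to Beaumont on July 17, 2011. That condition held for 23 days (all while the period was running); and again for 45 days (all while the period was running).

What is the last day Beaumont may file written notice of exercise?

January 17, 2012

113 days after July 17, 2011 is November 7, 2011.
Tolling adds 23 days: November 7, 2011 + 23 days = November 30, 2011.
Tolling adds 45 days: November 30, 2011 + 45 days = January 14, 2012.
January 14, 2012 is Saturday; January 15, 2012 is Sunday; January 16, 2012 is a listed holiday. The next qualifying day is January 17, 2012.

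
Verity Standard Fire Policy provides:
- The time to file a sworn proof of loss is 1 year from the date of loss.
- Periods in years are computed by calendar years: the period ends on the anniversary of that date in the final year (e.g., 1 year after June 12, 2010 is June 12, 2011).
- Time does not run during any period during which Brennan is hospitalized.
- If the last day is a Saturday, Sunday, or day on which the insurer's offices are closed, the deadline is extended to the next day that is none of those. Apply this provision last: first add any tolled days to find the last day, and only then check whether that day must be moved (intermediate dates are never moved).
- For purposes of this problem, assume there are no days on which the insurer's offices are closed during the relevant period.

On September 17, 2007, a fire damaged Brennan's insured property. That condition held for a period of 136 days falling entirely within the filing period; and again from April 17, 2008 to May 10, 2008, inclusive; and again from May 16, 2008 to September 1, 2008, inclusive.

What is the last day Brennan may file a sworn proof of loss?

1 year after September 17, 2007 is September 17, 2008.
Tolling adds 136 days: September 17, 2008 + 136 days = January 31, 2009.
From April 17, 2008 through May 10, 2008 inclusive is 24 days; tolling adds 24 days: January 31, 2009 + 24 days = February 24, 2009.
From May 16, 2008 through September 1, 2008 inclusive is 109 days; tolling adds 109 days: February 24, 2009 + 109 days = June 13, 2009.
June 13, 2009 is Saturday; June 14, 2009 is Sunday. The next qualifying day is June 15, 2009.

June 15, 2009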